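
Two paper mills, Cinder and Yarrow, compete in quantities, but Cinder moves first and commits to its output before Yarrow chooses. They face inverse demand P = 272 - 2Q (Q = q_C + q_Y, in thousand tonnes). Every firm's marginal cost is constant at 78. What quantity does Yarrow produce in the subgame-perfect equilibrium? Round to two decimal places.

Solve by backward induction. Given q_C, the follower Yarrow maximises π_Y = (272 - 2q_C - 2q_Y)q_Y - 78q_Y.
Follower FOC: 194 - 2q_C - 4q_Y = 0, so q_Y(q_C) = (194 - 2q_C)/4.
The leader anticipates this reaction. Substituting into P = 272 - 2Q gives P = 175 - q_C, so π_C = (175 - q_C)q_C - 78q_C.
Maximising: ∂π_C/∂q_C = 97 - 2q_C = 0, giving q_C = 97/2.
Then q_Y = (194 - 2·(97/2))/4 = 97/4.

24.25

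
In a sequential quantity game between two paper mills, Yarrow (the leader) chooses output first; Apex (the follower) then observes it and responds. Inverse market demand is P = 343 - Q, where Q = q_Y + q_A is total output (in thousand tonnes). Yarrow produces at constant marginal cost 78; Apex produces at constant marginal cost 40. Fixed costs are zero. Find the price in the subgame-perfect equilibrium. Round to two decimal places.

Solve by backward induction. Given q_Y, the follower Apex maximises π_A = (343 - q_Y - q_A)q_A - 40q_A.
Follower FOC: 303 - q_Y - 2q_A = 0, so q_A(q_Y) = (303 - q_Y)/2.
The leader anticipates this reaction. Substituting into P = 343 - Q gives P = 383/2 - (1/2)q_Y, so π_Y = (383/2 - (1/2)q_Y)q_Y - 78q_Y.
The leader's first-order condition 227/2 - q_Y = 0 yields q_Y = 227/2.
Then q_A = (303 - 227/2)/2 = 379/4.
Total output Q = 833/4, so price P = 343 - 833/4 = 539/4.

134.75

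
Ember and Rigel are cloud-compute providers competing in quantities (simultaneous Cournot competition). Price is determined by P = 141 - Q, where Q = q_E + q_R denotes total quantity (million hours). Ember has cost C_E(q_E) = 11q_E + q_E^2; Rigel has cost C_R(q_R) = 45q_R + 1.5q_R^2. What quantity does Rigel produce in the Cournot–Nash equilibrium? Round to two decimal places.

Ember's profit: π_E = (141 - Q)q_E - (11q_E + q_E²). Setting ∂π_E/∂q_E = 0: 130 - 4q_E - (q_R) = 0.
Rigel's profit: π_R = (141 - Q)q_R - (45q_R + (3/2)q_R²). Setting ∂π_R/∂q_R = 0: 96 - 5q_R - (q_E) = 0.
So q_E = (130 - q_R)/4 and q_R = (96 - q_E)/5.
Solving the pair: q_E = 554/19, q_R = 254/19.

13.37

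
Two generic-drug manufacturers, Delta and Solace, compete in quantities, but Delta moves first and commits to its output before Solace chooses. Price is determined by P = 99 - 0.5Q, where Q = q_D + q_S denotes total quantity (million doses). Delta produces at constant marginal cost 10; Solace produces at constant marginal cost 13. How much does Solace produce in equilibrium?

40

Solve by backward induction. Given q_D, the follower Solace maximises π_S = (99 - (1/2)q_D - (1/2)q_S)q_S - 13q_S.
Setting the follower's marginal profit to zero, 86 - (1/2)q_D - q_S = 0, i.e. q_S = (86 - (1/2)q_D).
The leader anticipates this reaction. Substituting into P = 99 - 0.5Q gives P = 56 - (1/4)q_D, so π_D = (56 - (1/4)q_D)q_D - 10q_D.
Maximising: ∂π_D/∂q_D = 46 - (1/2)q_D = 0, giving q_D = 92.
Then q_S = (86 - (1/2)·92) = 40.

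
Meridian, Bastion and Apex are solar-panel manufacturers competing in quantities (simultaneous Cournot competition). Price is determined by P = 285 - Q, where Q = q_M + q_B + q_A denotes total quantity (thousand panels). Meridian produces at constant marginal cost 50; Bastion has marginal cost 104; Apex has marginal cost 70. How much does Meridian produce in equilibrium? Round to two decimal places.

Meridian's profit: π_M = (285 - Q)q_M - (50q_M). Setting ∂π_M/∂q_M = 0: 235 - 2q_M - (q_B + q_A) = 0.
Bastion's first-order condition: 181 - 2q_B - (q_M + q_A) = 0.
Apex's first-order condition: 215 - 2q_A - (q_M + q_B) = 0.
Adding the 3 first-order conditions: 631 − 4Q = 0, so Q = 631/4.
Back-substituting: q_M = (235 − 631/4) = 309/4, q_B = (181 − 631/4) = 93/4, q_A = (215 − 631/4) = 229/4.

77.25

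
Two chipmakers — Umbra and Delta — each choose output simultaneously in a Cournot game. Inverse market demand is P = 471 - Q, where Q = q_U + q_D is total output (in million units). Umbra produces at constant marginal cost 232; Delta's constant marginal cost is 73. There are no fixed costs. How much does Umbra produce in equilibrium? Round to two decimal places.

26.67

Umbra's profit: π_U = (471 - Q)q_U - (232q_U). Setting ∂π_U/∂q_U = 0: 239 - 2q_U - (q_D) = 0.
Delta's profit: π_D = (471 - Q)q_D - (73q_D). Setting ∂π_D/∂q_D = 0: 398 - 2q_D - (q_U) = 0.
Best responses: q_U = (239 - q_D)/2, q_D = (398 - q_U)/2.
Solving the pair: q_U = 80/3, q_D = 557/3.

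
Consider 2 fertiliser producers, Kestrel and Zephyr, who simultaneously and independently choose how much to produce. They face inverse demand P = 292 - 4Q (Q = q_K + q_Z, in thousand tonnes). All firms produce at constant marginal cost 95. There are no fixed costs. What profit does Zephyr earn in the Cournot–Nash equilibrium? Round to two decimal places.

1078.03

Each firm earns π_i = (292 - 4Q)q_i - 95q_i.
First-order condition (treating rivals' output as given): 197 - 8q_i - 4q_j = 0.
By symmetry each firm produces the same amount; substituting q_j = q_i yields q_i = 197/12.
Price P = 292 - 4·(197/6) = 482/3.
Zephyr's profit: (482/3 - 95)·(197/12) = 1078.0278.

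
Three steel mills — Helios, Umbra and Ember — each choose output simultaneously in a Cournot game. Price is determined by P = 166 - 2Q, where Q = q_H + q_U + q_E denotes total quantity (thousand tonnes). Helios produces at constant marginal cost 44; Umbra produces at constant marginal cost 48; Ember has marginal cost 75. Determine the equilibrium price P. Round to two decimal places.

Helios's profit: π_H = (166 - 2Q)q_H - (44q_H). Setting ∂π_H/∂q_H = 0: 122 - 4q_H - 2(q_U + q_E) = 0.
Umbra's first-order condition: 118 - 4q_U - 2(q_H + q_E) = 0.
Ember's profit: π_E = (166 - 2Q)q_E - (75q_E). Setting ∂π_E/∂q_E = 0: 91 - 4q_E - 2(q_H + q_U) = 0.
Adding the 3 first-order conditions: 331 − 8Q = 0, so Q = 331/8.
Back-substituting: q_H = (122 − 331/4)/2 = 157/8, q_U = (118 − 331/4)/2 = 141/8, q_E = (91 − 331/4)/2 = 33/8.
Total output Q = 331/8, so price P = 166 - 2·(331/8) = 333/4.

83.25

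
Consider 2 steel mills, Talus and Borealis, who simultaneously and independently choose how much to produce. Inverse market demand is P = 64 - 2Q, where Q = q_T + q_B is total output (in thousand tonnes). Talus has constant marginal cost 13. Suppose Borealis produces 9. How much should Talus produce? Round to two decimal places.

8.25

With the rival's output fixed at 9, Talus's profit is π_T = (64 - 2·9 - 2q_T)q_T - (13q_T) = (46 - 2q_T)q_T - (13q_T).
∂π_T/∂q_T = 33 - 4q_T = 0, so q_T = 33/4.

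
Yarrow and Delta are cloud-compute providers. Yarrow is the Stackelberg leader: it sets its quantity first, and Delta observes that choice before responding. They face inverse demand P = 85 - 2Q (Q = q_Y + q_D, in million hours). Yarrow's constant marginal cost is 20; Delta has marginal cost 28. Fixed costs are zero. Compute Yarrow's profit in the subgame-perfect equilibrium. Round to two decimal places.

Solve by backward induction. Given q_Y, the follower Delta maximises π_D = (85 - 2q_Y - 2q_D)q_D - 28q_D.
∂π_D/∂q_D = 57 - 2q_Y - 4q_D = 0 gives the reaction function q_D = (57 - 2q_Y)/4.
Yarrow substitutes q_D(q_Y) into its own profit: π_Y = q_Y(85 - 2q_Y - (57 - 2q_Y)/2) - 20q_Y = (113/2 - q_Y)q_Y - 20q_Y.
The leader's first-order condition 73/2 - 2q_Y = 0 yields q_Y = 73/4.
Then q_D = (57 - 2·(73/4))/4 = 41/8.
Price P = 85 - 2·(187/8) = 153/4.
Yarrow's profit: (153/4 - 20)·(73/4) = 333.0625.

333.06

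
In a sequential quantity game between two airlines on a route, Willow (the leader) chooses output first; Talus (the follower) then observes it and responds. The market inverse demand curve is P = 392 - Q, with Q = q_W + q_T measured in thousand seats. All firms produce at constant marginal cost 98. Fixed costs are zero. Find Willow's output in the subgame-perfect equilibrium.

147

The follower Talus best-responds to any q_W: π_T = (392 - Q)q_T - 98q_T.
Follower FOC: 294 - q_W - 2q_T = 0, so q_T(q_W) = (294 - q_W)/2.
Willow substitutes q_T(q_W) into its own profit: π_W = q_W(392 - q_W - (294 - q_W)/2) - 98q_W = (245 - (1/2)q_W)q_W - 98q_W.
Leader FOC: 147 - q_W = 0, so q_W = 147.
Then q_T = (294 - 147)/2 = 147/2.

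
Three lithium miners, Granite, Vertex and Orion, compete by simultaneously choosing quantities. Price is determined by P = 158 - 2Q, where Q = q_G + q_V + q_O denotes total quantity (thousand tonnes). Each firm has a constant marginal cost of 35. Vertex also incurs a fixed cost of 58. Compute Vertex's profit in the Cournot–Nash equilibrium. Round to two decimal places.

A representative firm's profit is π_i = q_i(158 - 2Q) - 35q_i.
First-order condition (treating rivals' output as given): 123 - 4q_i - 2·Σ_{j≠i} q_j = 0.
With identical firms every q_j equals q_i, so Σ_{j≠i} q_j = 2q_i and 123 = 8q_i, giving q_i = 123/8.
Price P = 158 - 2·(369/8) = 263/4.
Vertex's profit: (263/4 - 35)·(123/8) - 58 = 414.7813.

414.78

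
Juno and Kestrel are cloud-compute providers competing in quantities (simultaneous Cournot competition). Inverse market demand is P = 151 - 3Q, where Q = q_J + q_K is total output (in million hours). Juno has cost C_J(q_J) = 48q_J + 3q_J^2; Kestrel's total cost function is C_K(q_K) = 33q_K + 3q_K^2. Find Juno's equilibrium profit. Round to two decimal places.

256.11

Juno's profit: π_J = (151 - 3Q)q_J - (48q_J + 3q_J²). Setting ∂π_J/∂q_J = 0: 103 - 12q_J - 3(q_K) = 0.
Kestrel's profit: π_K = (151 - 3Q)q_K - (33q_K + 3q_K²). Setting ∂π_K/∂q_K = 0: 118 - 12q_K - 3(q_J) = 0.
Best responses: q_J = (103 - 3q_K)/12, q_K = (118 - 3q_J)/12.
Solving the pair: q_J = 98/15, q_K = 41/5.
Price P = 151 - 3·(221/15) = 534/5.
Juno's profit: (534/5)·(98/15) - 48·(98/15) - 3(98/15)² = 256.1067.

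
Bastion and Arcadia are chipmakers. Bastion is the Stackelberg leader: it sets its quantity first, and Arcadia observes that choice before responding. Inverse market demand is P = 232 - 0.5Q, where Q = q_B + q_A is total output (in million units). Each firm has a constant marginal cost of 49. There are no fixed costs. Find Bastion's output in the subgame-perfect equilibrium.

The follower Arcadia best-responds to any q_B: π_A = (232 - 0.5Q)q_A - 49q_A.
∂π_A/∂q_A = 183 - (1/2)q_B - q_A = 0 gives the reaction function q_A = (183 - (1/2)q_B).
The leader anticipates this reaction. Substituting into P = 232 - 0.5Q gives P = 281/2 - (1/4)q_B, so π_B = (281/2 - (1/4)q_B)q_B - 49q_B.
The leader's first-order condition 183/2 - (1/2)q_B = 0 yields q_B = 183.
Then q_A = (183 - (1/2)·183) = 183/2.

183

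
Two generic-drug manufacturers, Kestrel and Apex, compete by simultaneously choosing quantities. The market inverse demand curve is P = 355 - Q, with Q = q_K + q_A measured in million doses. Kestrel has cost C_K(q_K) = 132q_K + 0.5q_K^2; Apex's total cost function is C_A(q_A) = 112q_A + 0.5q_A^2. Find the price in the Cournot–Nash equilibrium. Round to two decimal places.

238.50

Kestrel's profit: π_K = (355 - Q)q_K - (132q_K + (1/2)q_K²). Setting ∂π_K/∂q_K = 0: 223 - 3q_K - (q_A) = 0.
Apex's profit: π_A = (355 - Q)q_A - (112q_A + (1/2)q_A²). Setting ∂π_A/∂q_A = 0: 243 - 3q_A - (q_K) = 0.
Rearranging gives the reaction functions q_K = (223 - q_A)/3 and q_A = (243 - q_K)/3.
Solving the pair: q_K = 213/4, q_A = 253/4.
Total output Q = 233/2, so price P = 355 - 233/2 = 477/2.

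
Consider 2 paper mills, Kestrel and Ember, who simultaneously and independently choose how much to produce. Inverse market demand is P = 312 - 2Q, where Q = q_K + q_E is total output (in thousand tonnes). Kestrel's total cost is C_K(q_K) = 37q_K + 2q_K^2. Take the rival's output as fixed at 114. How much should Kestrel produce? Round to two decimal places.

5.88

With the rival's output fixed at 114, Kestrel's profit is π_K = (312 - 2·114 - 2q_K)q_K - (37q_K + 2q_K²) = (84 - 2q_K)q_K - (37q_K + 2q_K²).
∂π_K/∂q_K = 47 - 8q_K = 0, so q_K = 47/8.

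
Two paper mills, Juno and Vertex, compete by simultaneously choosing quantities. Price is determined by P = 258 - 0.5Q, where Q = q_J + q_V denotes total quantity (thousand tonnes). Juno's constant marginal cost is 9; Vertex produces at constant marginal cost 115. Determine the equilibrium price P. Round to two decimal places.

127.33

Juno's profit: π_J = (258 - 0.5Q)q_J - (9q_J). Setting ∂π_J/∂q_J = 0: 249 - q_J - (1/2)(q_V) = 0.
Vertex's profit: π_V = (258 - 0.5Q)q_V - (115q_V). Setting ∂π_V/∂q_V = 0: 143 - q_V - (1/2)(q_J) = 0.
Best responses: q_J = (249 - (1/2)q_V), q_V = (143 - (1/2)q_J).
Solving the pair: q_J = 710/3, q_V = 74/3.
Total output Q = 784/3, so price P = 258 - (1/2)·(784/3) = 382/3.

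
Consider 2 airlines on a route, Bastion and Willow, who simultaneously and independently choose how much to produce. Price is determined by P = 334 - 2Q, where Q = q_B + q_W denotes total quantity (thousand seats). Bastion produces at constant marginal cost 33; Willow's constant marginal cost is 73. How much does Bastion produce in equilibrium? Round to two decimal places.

56.83

Bastion's profit: π_B = (334 - 2Q)q_B - (33q_B). Setting ∂π_B/∂q_B = 0: 301 - 4q_B - 2(q_W) = 0.
Willow's first-order condition: 261 - 4q_W - 2(q_B) = 0.
Rearranging gives the reaction functions q_B = (301 - 2q_W)/4 and q_W = (261 - 2q_B)/4.
Solving the pair: q_B = 341/6, q_W = 221/6.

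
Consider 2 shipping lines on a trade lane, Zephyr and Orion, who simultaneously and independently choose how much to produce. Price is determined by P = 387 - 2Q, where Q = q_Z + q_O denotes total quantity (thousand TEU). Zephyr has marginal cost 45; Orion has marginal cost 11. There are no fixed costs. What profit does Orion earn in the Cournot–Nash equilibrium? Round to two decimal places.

Zephyr's profit: π_Z = (387 - 2Q)q_Z - (45q_Z). Setting ∂π_Z/∂q_Z = 0: 342 - 4q_Z - 2(q_O) = 0.
Orion's first-order condition: 376 - 4q_O - 2(q_Z) = 0.
Rearranging gives the reaction functions q_Z = (342 - 2q_O)/4 and q_O = (376 - 2q_Z)/4.
Solving the pair: q_Z = 154/3, q_O = 205/3.
Price P = 387 - 2·(359/3) = 443/3.
Orion's profit: (443/3 - 11)·(205/3) = 9338.8889.

9338.89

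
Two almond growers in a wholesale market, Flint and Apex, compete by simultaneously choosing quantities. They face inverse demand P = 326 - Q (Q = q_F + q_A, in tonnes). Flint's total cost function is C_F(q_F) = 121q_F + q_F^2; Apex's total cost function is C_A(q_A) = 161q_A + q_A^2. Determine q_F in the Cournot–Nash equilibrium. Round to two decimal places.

Flint's profit: π_F = (326 - Q)q_F - (121q_F + q_F²). Setting ∂π_F/∂q_F = 0: 205 - 4q_F - (q_A) = 0.
Apex's first-order condition: 165 - 4q_A - (q_F) = 0.
Rearranging gives the reaction functions q_F = (205 - q_A)/4 and q_A = (165 - q_F)/4.
Substituting one into the other gives q_F = 131/3 and q_A = 91/3.

43.67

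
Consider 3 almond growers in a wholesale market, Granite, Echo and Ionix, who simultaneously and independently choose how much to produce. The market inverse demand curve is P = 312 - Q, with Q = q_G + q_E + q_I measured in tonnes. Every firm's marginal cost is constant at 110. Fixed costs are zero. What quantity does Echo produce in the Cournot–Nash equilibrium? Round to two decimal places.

A representative firm's profit is π_i = q_i(312 - Q) - 110q_i.
First-order condition (treating rivals' output as given): 202 - 2q_i - Σ_{j≠i} q_j = 0.
With identical firms every q_j equals q_i, so Σ_{j≠i} q_j = 2q_i and 202 = 4q_i, giving q_i = 101/2.

50.50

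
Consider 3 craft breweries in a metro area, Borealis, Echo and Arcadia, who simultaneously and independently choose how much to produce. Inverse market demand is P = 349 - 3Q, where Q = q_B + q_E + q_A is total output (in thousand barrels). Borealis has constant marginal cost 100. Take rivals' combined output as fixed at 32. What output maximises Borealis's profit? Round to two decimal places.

25.50

With rivals' combined output fixed at 32, Borealis's profit is π_B = (349 - 3·32 - 3q_B)q_B - (100q_B) = (253 - 3q_B)q_B - (100q_B).
∂π_B/∂q_B = 153 - 6q_B = 0, so q_B = 51/2.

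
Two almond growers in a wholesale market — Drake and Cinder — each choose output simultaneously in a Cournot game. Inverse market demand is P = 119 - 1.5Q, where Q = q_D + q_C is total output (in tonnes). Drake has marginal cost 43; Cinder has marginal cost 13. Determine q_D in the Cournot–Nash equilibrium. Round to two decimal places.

10.22

Drake's profit: π_D = (119 - 1.5Q)q_D - (43q_D). Setting ∂π_D/∂q_D = 0: 76 - 3q_D - (3/2)(q_C) = 0.
Cinder's first-order condition: 106 - 3q_C - (3/2)(q_D) = 0.
So q_D = (76 - (3/2)q_C)/3 and q_C = (106 - (3/2)q_D)/3.
Substituting one into the other gives q_D = 92/9 and q_C = 272/9.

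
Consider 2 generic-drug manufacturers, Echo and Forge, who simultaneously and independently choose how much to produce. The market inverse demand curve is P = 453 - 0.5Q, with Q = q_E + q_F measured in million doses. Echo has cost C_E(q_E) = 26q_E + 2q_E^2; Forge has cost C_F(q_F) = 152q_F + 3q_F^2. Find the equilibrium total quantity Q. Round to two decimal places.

118.85

Echo's profit: π_E = (453 - 0.5Q)q_E - (26q_E + 2q_E²). Setting ∂π_E/∂q_E = 0: 427 - 5q_E - (1/2)(q_F) = 0.
Forge's profit: π_F = (453 - 0.5Q)q_F - (152q_F + 3q_F²). Setting ∂π_F/∂q_F = 0: 301 - 7q_F - (1/2)(q_E) = 0.
So q_E = (427 - (1/2)q_F)/5 and q_F = (301 - (1/2)q_E)/7.
Substituting one into the other gives q_E = 81.6835 and q_F = 37.1655.
Total output Q = 81.6835 + 37.1655 = 118.8489.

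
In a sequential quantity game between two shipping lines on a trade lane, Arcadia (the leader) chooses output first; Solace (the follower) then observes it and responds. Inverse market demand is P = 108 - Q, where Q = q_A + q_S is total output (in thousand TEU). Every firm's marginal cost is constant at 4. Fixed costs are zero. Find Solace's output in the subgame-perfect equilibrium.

26

Solve by backward induction. Given q_A, the follower Solace maximises π_S = (108 - q_A - q_S)q_S - 4q_S.
Setting the follower's marginal profit to zero, 104 - q_A - 2q_S = 0, i.e. q_S = (104 - q_A)/2.
Arcadia substitutes q_S(q_A) into its own profit: π_A = q_A(108 - q_A - (104 - q_A)/2) - 4q_A = (56 - (1/2)q_A)q_A - 4q_A.
The leader's first-order condition 52 - q_A = 0 yields q_A = 52.
Then q_S = (104 - 52)/2 = 26.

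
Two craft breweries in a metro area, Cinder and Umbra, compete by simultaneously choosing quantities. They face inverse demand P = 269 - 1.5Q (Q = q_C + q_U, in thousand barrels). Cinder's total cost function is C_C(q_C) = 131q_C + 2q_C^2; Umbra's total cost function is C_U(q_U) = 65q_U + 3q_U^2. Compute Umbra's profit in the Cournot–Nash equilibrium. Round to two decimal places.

1817.82

Cinder's profit: π_C = (269 - 1.5Q)q_C - (131q_C + 2q_C²). Setting ∂π_C/∂q_C = 0: 138 - 7q_C - (3/2)(q_U) = 0.
Umbra's profit: π_U = (269 - 1.5Q)q_U - (65q_U + 3q_U²). Setting ∂π_U/∂q_U = 0: 204 - 9q_U - (3/2)(q_C) = 0.
So q_C = (138 - (3/2)q_U)/7 and q_U = (204 - (3/2)q_C)/9.
Substituting one into the other gives q_C = 416/27 and q_U = 1628/81.
Price P = 269 - (3/2)·35.5062 = 215.7407.
Umbra's profit: 215.7407·(1628/81) - 65·(1628/81) - 3(1628/81)² = 1817.8217.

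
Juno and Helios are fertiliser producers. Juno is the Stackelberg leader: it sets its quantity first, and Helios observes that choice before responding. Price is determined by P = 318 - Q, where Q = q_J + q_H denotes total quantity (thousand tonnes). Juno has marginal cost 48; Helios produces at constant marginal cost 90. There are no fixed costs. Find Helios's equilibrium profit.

1296

Solve by backward induction. Given q_J, the follower Helios maximises π_H = (318 - q_J - q_H)q_H - 90q_H.
∂π_H/∂q_H = 228 - q_J - 2q_H = 0 gives the reaction function q_H = (228 - q_J)/2.
The leader anticipates this reaction. Substituting into P = 318 - Q gives P = 204 - (1/2)q_J, so π_J = (204 - (1/2)q_J)q_J - 48q_J.
Leader FOC: 156 - q_J = 0, so q_J = 156.
Then q_H = (228 - 156)/2 = 36.
Price P = 318 - 192 = 126.
Helios's profit: (126 - 90)·36 = 1296.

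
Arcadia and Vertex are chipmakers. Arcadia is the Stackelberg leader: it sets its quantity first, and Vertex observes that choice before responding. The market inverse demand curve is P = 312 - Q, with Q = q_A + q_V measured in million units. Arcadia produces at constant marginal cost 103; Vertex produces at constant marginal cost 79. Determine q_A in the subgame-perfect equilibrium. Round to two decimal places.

92.50

Solve by backward induction. Given q_A, the follower Vertex maximises π_V = (312 - q_A - q_V)q_V - 79q_V.
∂π_V/∂q_V = 233 - q_A - 2q_V = 0 gives the reaction function q_V = (233 - q_A)/2.
Arcadia substitutes q_V(q_A) into its own profit: π_A = q_A(312 - q_A - (233 - q_A)/2) - 103q_A = (391/2 - (1/2)q_A)q_A - 103q_A.
Maximising: ∂π_A/∂q_A = 185/2 - q_A = 0, giving q_A = 185/2.
Then q_V = (233 - 185/2)/2 = 281/4.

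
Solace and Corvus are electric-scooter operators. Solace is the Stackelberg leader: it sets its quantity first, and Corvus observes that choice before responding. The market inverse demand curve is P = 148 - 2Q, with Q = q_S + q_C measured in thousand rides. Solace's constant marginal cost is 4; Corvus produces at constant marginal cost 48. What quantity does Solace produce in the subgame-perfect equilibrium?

Solve by backward induction. Given q_S, the follower Corvus maximises π_C = (148 - 2q_S - 2q_C)q_C - 48q_C.
∂π_C/∂q_C = 100 - 2q_S - 4q_C = 0 gives the reaction function q_C = (100 - 2q_S)/4.
Solace substitutes q_C(q_S) into its own profit: π_S = q_S(148 - 2q_S - (100 - 2q_S)/2) - 4q_S = (98 - q_S)q_S - 4q_S.
The leader's first-order condition 94 - 2q_S = 0 yields q_S = 47.
Then q_C = (100 - 2·47)/4 = 3/2.

47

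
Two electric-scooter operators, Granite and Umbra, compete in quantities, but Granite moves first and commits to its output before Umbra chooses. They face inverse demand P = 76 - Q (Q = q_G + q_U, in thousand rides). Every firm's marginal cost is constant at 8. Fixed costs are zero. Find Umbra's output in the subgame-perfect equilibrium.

Solve by backward induction. Given q_G, the follower Umbra maximises π_U = (76 - q_G - q_U)q_U - 8q_U.
Setting the follower's marginal profit to zero, 68 - q_G - 2q_U = 0, i.e. q_U = (68 - q_G)/2.
Granite substitutes q_U(q_G) into its own profit: π_G = q_G(76 - q_G - (68 - q_G)/2) - 8q_G = (42 - (1/2)q_G)q_G - 8q_G.
The leader's first-order condition 34 - q_G = 0 yields q_G = 34.
Then q_U = (68 - 34)/2 = 17.

17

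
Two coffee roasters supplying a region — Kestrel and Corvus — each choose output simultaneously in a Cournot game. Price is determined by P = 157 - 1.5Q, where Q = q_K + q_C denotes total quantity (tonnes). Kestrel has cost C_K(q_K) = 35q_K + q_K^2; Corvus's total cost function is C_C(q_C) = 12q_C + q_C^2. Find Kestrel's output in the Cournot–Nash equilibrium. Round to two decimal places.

17.25

Kestrel's profit: π_K = (157 - 1.5Q)q_K - (35q_K + q_K²). Setting ∂π_K/∂q_K = 0: 122 - 5q_K - (3/2)(q_C) = 0.
Corvus's profit: π_C = (157 - 1.5Q)q_C - (12q_C + q_C²). Setting ∂π_C/∂q_C = 0: 145 - 5q_C - (3/2)(q_K) = 0.
Rearranging gives the reaction functions q_K = (122 - (3/2)q_C)/5 and q_C = (145 - (3/2)q_K)/5.
Solving the pair: q_K = 1570/91, q_C = 23.8242.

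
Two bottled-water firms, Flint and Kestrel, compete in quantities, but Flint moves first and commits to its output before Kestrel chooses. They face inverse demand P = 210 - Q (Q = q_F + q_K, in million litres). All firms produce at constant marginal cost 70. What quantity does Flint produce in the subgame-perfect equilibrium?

Solve by backward induction. Given q_F, the follower Kestrel maximises π_K = (210 - q_F - q_K)q_K - 70q_K.
∂π_K/∂q_K = 140 - q_F - 2q_K = 0 gives the reaction function q_K = (140 - q_F)/2.
Flint substitutes q_K(q_F) into its own profit: π_F = q_F(210 - q_F - (140 - q_F)/2) - 70q_F = (140 - (1/2)q_F)q_F - 70q_F.
Maximising: ∂π_F/∂q_F = 70 - q_F = 0, giving q_F = 70.
Then q_K = (140 - 70)/2 = 35.

70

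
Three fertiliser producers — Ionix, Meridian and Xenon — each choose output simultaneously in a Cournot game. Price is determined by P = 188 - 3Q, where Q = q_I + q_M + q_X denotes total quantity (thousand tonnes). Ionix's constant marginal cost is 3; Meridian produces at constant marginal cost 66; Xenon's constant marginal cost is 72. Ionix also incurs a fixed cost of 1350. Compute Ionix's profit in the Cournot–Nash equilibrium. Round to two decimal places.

Ionix's profit: π_I = (188 - 3Q)q_I - (3q_I). Setting ∂π_I/∂q_I = 0: 185 - 6q_I - 3(q_M + q_X) = 0.
Meridian's first-order condition: 122 - 6q_M - 3(q_I + q_X) = 0.
Xenon's profit: π_X = (188 - 3Q)q_X - (72q_X). Setting ∂π_X/∂q_X = 0: 116 - 6q_X - 3(q_I + q_M) = 0.
Summing all 3 equations gives 423 − 12Q = 0, hence Q = 141/4.
Back-substituting: q_I = (185 − 423/4)/3 = 317/12, q_M = (122 − 423/4)/3 = 65/12, q_X = (116 − 423/4)/3 = 41/12.
Price P = 188 - 3·(141/4) = 329/4.
Ionix's profit: (329/4 - 3)·(317/12) - 1350 = 743.5208.

743.52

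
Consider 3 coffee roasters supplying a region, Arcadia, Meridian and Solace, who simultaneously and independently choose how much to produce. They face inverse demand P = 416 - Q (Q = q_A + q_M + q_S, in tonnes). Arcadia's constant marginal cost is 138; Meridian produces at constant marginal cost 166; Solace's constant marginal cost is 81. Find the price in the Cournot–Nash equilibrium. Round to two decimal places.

Arcadia's profit: π_A = (416 - Q)q_A - (138q_A). Setting ∂π_A/∂q_A = 0: 278 - 2q_A - (q_M + q_S) = 0.
Meridian's first-order condition: 250 - 2q_M - (q_A + q_S) = 0.
Solace's profit: π_S = (416 - Q)q_S - (81q_S). Setting ∂π_S/∂q_S = 0: 335 - 2q_S - (q_A + q_M) = 0.
Summing all 3 equations gives 863 − 4Q = 0, hence Q = 863/4.
Back-substituting: q_A = (278 − 863/4) = 249/4, q_M = (250 − 863/4) = 137/4, q_S = (335 − 863/4) = 477/4.
Total output Q = 863/4, so price P = 416 - 863/4 = 801/4.

200.25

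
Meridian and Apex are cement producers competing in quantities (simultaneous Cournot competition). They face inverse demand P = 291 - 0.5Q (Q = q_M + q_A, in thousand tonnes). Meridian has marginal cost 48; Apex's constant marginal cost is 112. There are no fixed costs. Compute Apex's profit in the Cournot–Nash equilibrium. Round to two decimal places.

Meridian's profit: π_M = (291 - 0.5Q)q_M - (48q_M). Setting ∂π_M/∂q_M = 0: 243 - q_M - (1/2)(q_A) = 0.
Apex's first-order condition: 179 - q_A - (1/2)(q_M) = 0.
Rearranging gives the reaction functions q_M = (243 - (1/2)q_A) and q_A = (179 - (1/2)q_M).
Substituting one into the other gives q_M = 614/3 and q_A = 230/3.
Price P = 291 - (1/2)·(844/3) = 451/3.
Apex's profit: (451/3 - 112)·(230/3) = 2938.8889.

2938.89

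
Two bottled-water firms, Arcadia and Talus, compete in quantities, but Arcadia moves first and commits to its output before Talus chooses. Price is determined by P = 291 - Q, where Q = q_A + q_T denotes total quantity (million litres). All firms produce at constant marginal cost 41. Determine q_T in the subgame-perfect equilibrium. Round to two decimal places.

The follower Talus best-responds to any q_A: π_T = (291 - Q)q_T - 41q_T.
Follower FOC: 250 - q_A - 2q_T = 0, so q_T(q_A) = (250 - q_A)/2.
The leader anticipates this reaction. Substituting into P = 291 - Q gives P = 166 - (1/2)q_A, so π_A = (166 - (1/2)q_A)q_A - 41q_A.
The leader's first-order condition 125 - q_A = 0 yields q_A = 125.
Then q_T = (250 - 125)/2 = 125/2.

62.50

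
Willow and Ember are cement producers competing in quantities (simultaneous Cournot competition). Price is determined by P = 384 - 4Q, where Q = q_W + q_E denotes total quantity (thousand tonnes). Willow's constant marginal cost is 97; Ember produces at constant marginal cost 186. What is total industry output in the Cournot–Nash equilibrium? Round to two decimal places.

Willow's profit: π_W = (384 - 4Q)q_W - (97q_W). Setting ∂π_W/∂q_W = 0: 287 - 8q_W - 4(q_E) = 0.
Ember's profit: π_E = (384 - 4Q)q_E - (186q_E). Setting ∂π_E/∂q_E = 0: 198 - 8q_E - 4(q_W) = 0.
So q_W = (287 - 4q_E)/8 and q_E = (198 - 4q_W)/8.
Solving the pair: q_W = 94/3, q_E = 109/12.
Total output Q = 94/3 + 109/12 = 485/12.

40.42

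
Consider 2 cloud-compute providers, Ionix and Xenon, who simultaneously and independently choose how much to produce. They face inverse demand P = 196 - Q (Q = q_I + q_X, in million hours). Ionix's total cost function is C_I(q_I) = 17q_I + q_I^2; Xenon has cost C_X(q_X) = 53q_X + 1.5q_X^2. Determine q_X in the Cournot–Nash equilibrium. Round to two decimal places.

20.68

Ionix's profit: π_I = (196 - Q)q_I - (17q_I + q_I²). Setting ∂π_I/∂q_I = 0: 179 - 4q_I - (q_X) = 0.
Xenon's first-order condition: 143 - 5q_X - (q_I) = 0.
Rearranging gives the reaction functions q_I = (179 - q_X)/4 and q_X = (143 - q_I)/5.
Solving the pair: q_I = 752/19, q_X = 393/19.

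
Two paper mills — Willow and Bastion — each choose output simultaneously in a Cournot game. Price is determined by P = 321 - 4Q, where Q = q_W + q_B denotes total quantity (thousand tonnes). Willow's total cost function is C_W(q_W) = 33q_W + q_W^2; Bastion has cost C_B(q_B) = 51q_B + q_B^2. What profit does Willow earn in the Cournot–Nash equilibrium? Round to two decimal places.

Willow's profit: π_W = (321 - 4Q)q_W - (33q_W + q_W²). Setting ∂π_W/∂q_W = 0: 288 - 10q_W - 4(q_B) = 0.
Bastion's profit: π_B = (321 - 4Q)q_B - (51q_B + q_B²). Setting ∂π_B/∂q_B = 0: 270 - 10q_B - 4(q_W) = 0.
Rearranging gives the reaction functions q_W = (288 - 4q_B)/10 and q_B = (270 - 4q_W)/10.
Substituting one into the other gives q_W = 150/7 and q_B = 129/7.
Price P = 321 - 4·(279/7) = 1131/7.
Willow's profit: (1131/7)·(150/7) - 33·(150/7) - (150/7)² = 2295.9184.

2295.92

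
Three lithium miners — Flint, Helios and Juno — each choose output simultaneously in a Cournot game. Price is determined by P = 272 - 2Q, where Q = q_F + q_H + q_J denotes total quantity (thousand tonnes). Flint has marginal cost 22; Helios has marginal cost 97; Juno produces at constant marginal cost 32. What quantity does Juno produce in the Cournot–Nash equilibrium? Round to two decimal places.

36.88

Flint's profit: π_F = (272 - 2Q)q_F - (22q_F). Setting ∂π_F/∂q_F = 0: 250 - 4q_F - 2(q_H + q_J) = 0.
Helios's first-order condition: 175 - 4q_H - 2(q_F + q_J) = 0.
Juno's profit: π_J = (272 - 2Q)q_J - (32q_J). Setting ∂π_J/∂q_J = 0: 240 - 4q_J - 2(q_F + q_H) = 0.
Adding the 3 conditions: 665 − 4Q − 4Q = 0, i.e. Q = 665/8.
Back-substituting: q_F = (250 − 665/4)/2 = 335/8, q_H = (175 − 665/4)/2 = 35/8, q_J = (240 − 665/4)/2 = 295/8.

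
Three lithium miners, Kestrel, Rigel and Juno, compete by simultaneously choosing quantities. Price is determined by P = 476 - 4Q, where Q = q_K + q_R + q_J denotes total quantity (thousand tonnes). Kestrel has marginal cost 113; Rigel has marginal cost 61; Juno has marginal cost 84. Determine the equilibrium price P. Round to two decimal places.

183.50

Kestrel's profit: π_K = (476 - 4Q)q_K - (113q_K). Setting ∂π_K/∂q_K = 0: 363 - 8q_K - 4(q_R + q_J) = 0.
Rigel's profit: π_R = (476 - 4Q)q_R - (61q_R). Setting ∂π_R/∂q_R = 0: 415 - 8q_R - 4(q_K + q_J) = 0.
Juno's first-order condition: 392 - 8q_J - 4(q_K + q_R) = 0.
Adding the 3 first-order conditions: 1170 − 16Q = 0, so Q = 585/8.
Back-substituting: q_K = (363 − 585/2)/4 = 141/8, q_R = (415 − 585/2)/4 = 245/8, q_J = (392 − 585/2)/4 = 199/8.
Total output Q = 585/8, so price P = 476 - 4·(585/8) = 367/2.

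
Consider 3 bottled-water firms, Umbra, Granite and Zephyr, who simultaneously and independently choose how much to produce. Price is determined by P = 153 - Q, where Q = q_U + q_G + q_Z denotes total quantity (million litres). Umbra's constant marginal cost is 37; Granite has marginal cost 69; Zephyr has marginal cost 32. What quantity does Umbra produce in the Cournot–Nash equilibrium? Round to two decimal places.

Umbra's profit: π_U = (153 - Q)q_U - (37q_U). Setting ∂π_U/∂q_U = 0: 116 - 2q_U - (q_G + q_Z) = 0.
Granite's profit: π_G = (153 - Q)q_G - (69q_G). Setting ∂π_G/∂q_G = 0: 84 - 2q_G - (q_U + q_Z) = 0.
Zephyr's profit: π_Z = (153 - Q)q_Z - (32q_Z). Setting ∂π_Z/∂q_Z = 0: 121 - 2q_Z - (q_U + q_G) = 0.
Adding the 3 first-order conditions: 321 − 4Q = 0, so Q = 321/4.
Back-substituting: q_U = (116 − 321/4) = 143/4, q_G = (84 − 321/4) = 15/4, q_Z = (121 − 321/4) = 163/4.

35.75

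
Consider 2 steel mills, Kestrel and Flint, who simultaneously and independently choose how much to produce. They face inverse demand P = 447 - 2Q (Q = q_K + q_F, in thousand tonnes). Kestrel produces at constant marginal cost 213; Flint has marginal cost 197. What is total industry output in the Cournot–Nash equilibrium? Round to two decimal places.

80.67

Kestrel's profit: π_K = (447 - 2Q)q_K - (213q_K). Setting ∂π_K/∂q_K = 0: 234 - 4q_K - 2(q_F) = 0.
Flint's profit: π_F = (447 - 2Q)q_F - (197q_F). Setting ∂π_F/∂q_F = 0: 250 - 4q_F - 2(q_K) = 0.
So q_K = (234 - 2q_F)/4 and q_F = (250 - 2q_K)/4.
Solving the pair: q_K = 109/3, q_F = 133/3.
Total output Q = 109/3 + 133/3 = 242/3.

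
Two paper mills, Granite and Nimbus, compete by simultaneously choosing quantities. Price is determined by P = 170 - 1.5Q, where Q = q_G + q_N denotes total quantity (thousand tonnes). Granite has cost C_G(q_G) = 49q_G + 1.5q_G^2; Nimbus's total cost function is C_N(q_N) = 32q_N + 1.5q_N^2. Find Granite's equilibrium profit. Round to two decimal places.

Granite's profit: π_G = (170 - 1.5Q)q_G - (49q_G + (3/2)q_G²). Setting ∂π_G/∂q_G = 0: 121 - 6q_G - (3/2)(q_N) = 0.
Nimbus's first-order condition: 138 - 6q_N - (3/2)(q_G) = 0.
Rearranging gives the reaction functions q_G = (121 - (3/2)q_N)/6 and q_N = (138 - (3/2)q_G)/6.
Solving the pair: q_G = 692/45, q_N = 862/45.
Price P = 170 - (3/2)·(518/15) = 591/5.
Granite's profit: (591/5)·(692/45) - 49·(692/45) - (3/2)(692/45)² = 709.4281.

709.43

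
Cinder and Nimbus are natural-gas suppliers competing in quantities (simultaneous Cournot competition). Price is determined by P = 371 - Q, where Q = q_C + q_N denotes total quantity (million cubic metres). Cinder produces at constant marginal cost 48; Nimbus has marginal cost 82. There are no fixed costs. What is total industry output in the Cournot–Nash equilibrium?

Cinder's profit: π_C = (371 - Q)q_C - (48q_C). Setting ∂π_C/∂q_C = 0: 323 - 2q_C - (q_N) = 0.
Nimbus's profit: π_N = (371 - Q)q_N - (82q_N). Setting ∂π_N/∂q_N = 0: 289 - 2q_N - (q_C) = 0.
Rearranging gives the reaction functions q_C = (323 - q_N)/2 and q_N = (289 - q_C)/2.
Substituting one into the other gives q_C = 119 and q_N = 85.
Total output Q = 119 + 85 = 204.

204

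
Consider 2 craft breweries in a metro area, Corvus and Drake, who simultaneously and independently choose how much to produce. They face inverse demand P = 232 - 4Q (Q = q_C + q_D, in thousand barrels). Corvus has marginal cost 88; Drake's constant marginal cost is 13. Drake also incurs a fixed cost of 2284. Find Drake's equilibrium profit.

Corvus's profit: π_C = (232 - 4Q)q_C - (88q_C). Setting ∂π_C/∂q_C = 0: 144 - 8q_C - 4(q_D) = 0.
Drake's first-order condition: 219 - 8q_D - 4(q_C) = 0.
Rearranging gives the reaction functions q_C = (144 - 4q_D)/8 and q_D = (219 - 4q_C)/8.
Solving the pair: q_C = 23/4, q_D = 49/2.
Price P = 232 - 4·(121/4) = 111.
Drake's profit: (111 - 13)·(49/2) - 2284 = 117.

117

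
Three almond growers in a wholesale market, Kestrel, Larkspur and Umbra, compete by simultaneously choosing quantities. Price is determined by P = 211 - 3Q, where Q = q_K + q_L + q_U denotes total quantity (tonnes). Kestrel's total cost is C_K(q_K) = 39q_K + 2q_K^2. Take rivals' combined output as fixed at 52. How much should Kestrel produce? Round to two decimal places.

1.60

With rivals' combined output fixed at 52, Kestrel's profit is π_K = (211 - 3·52 - 3q_K)q_K - (39q_K + 2q_K²) = (55 - 3q_K)q_K - (39q_K + 2q_K²).
∂π_K/∂q_K = 16 - 10q_K = 0, so q_K = 8/5.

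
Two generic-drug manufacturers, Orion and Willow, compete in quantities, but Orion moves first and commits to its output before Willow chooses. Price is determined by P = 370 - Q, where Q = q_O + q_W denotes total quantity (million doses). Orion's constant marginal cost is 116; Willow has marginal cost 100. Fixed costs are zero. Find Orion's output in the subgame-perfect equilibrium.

119

Solve by backward induction. Given q_O, the follower Willow maximises π_W = (370 - q_O - q_W)q_W - 100q_W.
Follower FOC: 270 - q_O - 2q_W = 0, so q_W(q_O) = (270 - q_O)/2.
The leader anticipates this reaction. Substituting into P = 370 - Q gives P = 235 - (1/2)q_O, so π_O = (235 - (1/2)q_O)q_O - 116q_O.
Maximising: ∂π_O/∂q_O = 119 - q_O = 0, giving q_O = 119.
Then q_W = (270 - 119)/2 = 151/2.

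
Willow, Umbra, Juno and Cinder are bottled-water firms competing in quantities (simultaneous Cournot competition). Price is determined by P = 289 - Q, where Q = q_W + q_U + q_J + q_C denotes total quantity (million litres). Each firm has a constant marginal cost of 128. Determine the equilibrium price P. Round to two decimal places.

A representative firm's profit is π_i = q_i(289 - Q) - 128q_i.
First-order condition (treating rivals' output as given): 161 - 2q_i - Σ_{j≠i} q_j = 0.
By symmetry each firm produces the same amount; substituting Σ_{j≠i} q_j = 3q_i yields q_i = 161/5.
Total output Q = 644/5, so price P = 289 - 644/5 = 801/5.

160.20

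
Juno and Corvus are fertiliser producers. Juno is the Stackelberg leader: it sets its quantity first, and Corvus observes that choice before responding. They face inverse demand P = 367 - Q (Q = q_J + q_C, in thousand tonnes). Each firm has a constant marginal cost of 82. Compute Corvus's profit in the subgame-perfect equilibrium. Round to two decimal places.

5076.56

The follower Corvus best-responds to any q_J: π_C = (367 - Q)q_C - 82q_C.
Setting the follower's marginal profit to zero, 285 - q_J - 2q_C = 0, i.e. q_C = (285 - q_J)/2.
Juno substitutes q_C(q_J) into its own profit: π_J = q_J(367 - q_J - (285 - q_J)/2) - 82q_J = (449/2 - (1/2)q_J)q_J - 82q_J.
Leader FOC: 285/2 - q_J = 0, so q_J = 285/2.
Then q_C = (285 - 285/2)/2 = 285/4.
Price P = 367 - 855/4 = 613/4.
Corvus's profit: (613/4 - 82)·(285/4) = 5076.5625.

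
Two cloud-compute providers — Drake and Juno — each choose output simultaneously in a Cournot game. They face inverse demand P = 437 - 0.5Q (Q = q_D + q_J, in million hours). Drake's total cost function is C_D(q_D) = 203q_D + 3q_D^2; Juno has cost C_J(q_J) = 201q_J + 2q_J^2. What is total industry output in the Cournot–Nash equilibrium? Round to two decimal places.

74.45

Drake's profit: π_D = (437 - 0.5Q)q_D - (203q_D + 3q_D²). Setting ∂π_D/∂q_D = 0: 234 - 7q_D - (1/2)(q_J) = 0.
Juno's first-order condition: 236 - 5q_J - (1/2)(q_D) = 0.
Best responses: q_D = (234 - (1/2)q_J)/7, q_J = (236 - (1/2)q_D)/5.
Substituting one into the other gives q_D = 30.2734 and q_J = 44.1727.
Total output Q = 30.2734 + 44.1727 = 74.4460.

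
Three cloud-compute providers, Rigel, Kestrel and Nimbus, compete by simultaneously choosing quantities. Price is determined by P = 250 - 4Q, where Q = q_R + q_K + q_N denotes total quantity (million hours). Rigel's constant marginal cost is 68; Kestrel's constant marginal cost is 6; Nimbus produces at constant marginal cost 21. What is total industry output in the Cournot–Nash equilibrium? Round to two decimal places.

Rigel's profit: π_R = (250 - 4Q)q_R - (68q_R). Setting ∂π_R/∂q_R = 0: 182 - 8q_R - 4(q_K + q_N) = 0.
Kestrel's first-order condition: 244 - 8q_K - 4(q_R + q_N) = 0.
Nimbus's first-order condition: 229 - 8q_N - 4(q_R + q_K) = 0.
Adding the 3 conditions: 655 − 8Q − 8Q = 0, i.e. Q = 655/16.
Back-substituting: q_R = (182 − 655/4)/4 = 73/16, q_K = (244 − 655/4)/4 = 321/16, q_N = (229 − 655/4)/4 = 261/16.
Total output Q = 73/16 + 321/16 + 261/16 = 655/16.

40.94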